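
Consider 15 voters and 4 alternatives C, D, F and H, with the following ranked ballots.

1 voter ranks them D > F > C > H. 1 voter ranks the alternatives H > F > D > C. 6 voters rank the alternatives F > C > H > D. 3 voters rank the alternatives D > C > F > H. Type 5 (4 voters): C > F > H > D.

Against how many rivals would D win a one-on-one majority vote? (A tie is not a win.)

0

D against each rival (15 voters):
D vs C: C wins 10–5.
D vs F: D preferred on 1+3 = 4 ballots; F wins 11–4.
D vs H: D is ranked higher on 1+3 = 4 ballots, H on 11. H wins 11–4.
D beats no one; loses to C, F, H — 0 pairwise wins.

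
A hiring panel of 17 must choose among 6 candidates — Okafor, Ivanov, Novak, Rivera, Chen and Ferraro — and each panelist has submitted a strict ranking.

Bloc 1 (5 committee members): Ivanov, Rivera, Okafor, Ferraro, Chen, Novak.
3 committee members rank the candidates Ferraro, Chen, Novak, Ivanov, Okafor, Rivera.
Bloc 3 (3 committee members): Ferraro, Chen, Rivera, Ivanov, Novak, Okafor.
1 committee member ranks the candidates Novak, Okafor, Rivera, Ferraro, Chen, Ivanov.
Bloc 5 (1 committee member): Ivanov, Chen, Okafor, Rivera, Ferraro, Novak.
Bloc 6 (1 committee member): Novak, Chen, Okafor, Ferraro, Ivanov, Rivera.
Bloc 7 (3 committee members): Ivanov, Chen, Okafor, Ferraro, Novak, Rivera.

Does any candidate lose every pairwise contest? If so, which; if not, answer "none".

Pairwise majorities:
Okafor vs Ivanov: Okafor is ranked higher on 1+1 = 2 ballots, Ivanov on 15. Ivanov wins 15–2.
Okafor vs Novak: 5+1+3 = 9 for Okafor, 8 for Novak — Okafor by 9–8.
Okafor–Rivera: Okafor 9–8.
Okafor vs Chen: Chen, 11–6.
Okafor vs Ferraro: 5+1+1+1+3 = 11 for Okafor, 6 for Ferraro — Okafor by 11–6.
Ivanov vs Novak: 5+3+1+3 = 12 for Ivanov, 5 for Novak — Ivanov by 12–5.
Ivanov vs Rivera: Ivanov is ranked higher on 5+3+1+1+3 = 13 ballots, Rivera on 4. Ivanov wins 13–4.
Ivanov vs Chen: Ivanov is ranked higher on 5+1+3 = 9 ballots, Chen on 8. Ivanov wins 9–8.
Ivanov vs Ferraro: Ivanov, 9–8.
Novak vs Rivera: 8 to 9, Rivera.
Novak vs Chen: Novak preferred on 1+1 = 2 ballots; Chen wins 15–2.
Novak vs Ferraro: Ferraro wins 15–2.
Rivera vs Chen: 5+1 = 6 for Rivera, 11 for Chen — Chen by 11–6.
Rivera vs Ferraro: Rivera preferred on 5+1+1 = 7 ballots; Ferraro wins 10–7.
Chen vs Ferraro: Ferraro, 12–5.
Novak is beaten in every head-to-head and is the Condorcet loser.

Novak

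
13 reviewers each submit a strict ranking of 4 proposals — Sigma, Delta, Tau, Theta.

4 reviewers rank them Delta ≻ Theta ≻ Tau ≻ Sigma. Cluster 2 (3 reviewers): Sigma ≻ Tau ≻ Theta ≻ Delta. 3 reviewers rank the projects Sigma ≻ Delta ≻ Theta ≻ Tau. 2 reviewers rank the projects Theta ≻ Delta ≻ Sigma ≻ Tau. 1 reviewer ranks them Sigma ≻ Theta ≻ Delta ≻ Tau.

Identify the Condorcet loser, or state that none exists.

Tau

Pairwise majorities:
Sigma vs Delta: 7 to 6, Sigma.
Sigma vs Tau: 3+3+2+1 = 9 for Sigma, 4 for Tau — Sigma by 9–4.
Sigma–Theta: Sigma 7–6.
Delta–Tau: Delta 10–3.
Delta vs Theta: 7 to 6, Delta.
Tau vs Theta: Theta, 10–3.
Tau is beaten in every head-to-head and is the Condorcet loser.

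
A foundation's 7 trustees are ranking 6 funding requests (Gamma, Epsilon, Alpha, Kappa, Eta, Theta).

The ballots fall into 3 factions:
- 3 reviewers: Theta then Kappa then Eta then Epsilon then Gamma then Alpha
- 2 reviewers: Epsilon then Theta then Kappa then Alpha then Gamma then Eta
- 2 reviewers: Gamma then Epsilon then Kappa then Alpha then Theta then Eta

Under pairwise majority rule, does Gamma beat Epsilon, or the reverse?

Ballots ranking Gamma above Epsilon: 2.
Ballots ranking Epsilon above Gamma: 7 − 2 = 5.
Epsilon wins the head-to-head 5–2.

Epsilon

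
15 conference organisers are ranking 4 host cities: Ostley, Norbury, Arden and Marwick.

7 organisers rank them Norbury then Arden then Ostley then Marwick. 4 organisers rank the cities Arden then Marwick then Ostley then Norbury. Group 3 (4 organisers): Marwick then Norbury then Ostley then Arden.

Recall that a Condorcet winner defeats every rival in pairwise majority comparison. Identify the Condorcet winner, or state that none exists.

Check each pair by majority over 15 ballots:
Ostley vs Norbury: Norbury, 11–4.
Ostley–Arden: Arden 11–4.
Ostley vs Marwick: Marwick wins 8–7.
Norbury–Arden: Norbury 11–4.
Norbury vs Marwick: Marwick, 8–7.
Arden vs Marwick: Arden, 11–4.
No city is unbeaten: Ostley loses to Norbury; Norbury loses to Marwick; Arden loses to Norbury; Marwick loses to Arden. In particular Norbury → Arden → Marwick → Norbury is a majority cycle — no Condorcet winner exists.

none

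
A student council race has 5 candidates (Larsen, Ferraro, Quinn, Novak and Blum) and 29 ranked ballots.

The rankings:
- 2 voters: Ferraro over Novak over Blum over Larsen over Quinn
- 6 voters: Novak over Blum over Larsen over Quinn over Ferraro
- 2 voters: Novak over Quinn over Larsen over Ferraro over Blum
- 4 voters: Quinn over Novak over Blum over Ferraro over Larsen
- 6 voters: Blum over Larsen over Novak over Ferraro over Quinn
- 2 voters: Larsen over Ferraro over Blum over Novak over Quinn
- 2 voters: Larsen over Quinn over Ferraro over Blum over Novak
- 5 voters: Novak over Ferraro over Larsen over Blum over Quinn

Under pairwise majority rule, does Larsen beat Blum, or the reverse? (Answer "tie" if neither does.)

Ballots ranking Larsen above Blum: 2 + 2 + 2 + 5 = 11.
Ballots ranking Blum above Larsen: 29 − 11 = 18.
Blum wins the head-to-head 18–11.

Blum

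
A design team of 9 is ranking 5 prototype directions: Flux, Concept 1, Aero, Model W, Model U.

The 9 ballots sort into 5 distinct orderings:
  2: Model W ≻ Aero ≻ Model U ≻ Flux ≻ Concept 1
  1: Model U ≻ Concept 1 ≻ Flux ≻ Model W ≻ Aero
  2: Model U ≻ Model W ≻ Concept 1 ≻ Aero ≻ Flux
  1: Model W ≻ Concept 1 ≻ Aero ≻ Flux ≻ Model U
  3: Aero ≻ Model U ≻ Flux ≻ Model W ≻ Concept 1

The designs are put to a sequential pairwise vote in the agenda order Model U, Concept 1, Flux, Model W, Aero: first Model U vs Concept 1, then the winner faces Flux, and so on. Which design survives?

Round 1: Model U vs Concept 1 — 8–1, Model U advances.
Round 2: Model U vs Flux — 8–1, Model U advances.
Round 3: Model U vs Model W — 6–3, Model U advances.
Round 4: Model U vs Aero — 3–6, Aero advances.
Aero survives the agenda.

Aero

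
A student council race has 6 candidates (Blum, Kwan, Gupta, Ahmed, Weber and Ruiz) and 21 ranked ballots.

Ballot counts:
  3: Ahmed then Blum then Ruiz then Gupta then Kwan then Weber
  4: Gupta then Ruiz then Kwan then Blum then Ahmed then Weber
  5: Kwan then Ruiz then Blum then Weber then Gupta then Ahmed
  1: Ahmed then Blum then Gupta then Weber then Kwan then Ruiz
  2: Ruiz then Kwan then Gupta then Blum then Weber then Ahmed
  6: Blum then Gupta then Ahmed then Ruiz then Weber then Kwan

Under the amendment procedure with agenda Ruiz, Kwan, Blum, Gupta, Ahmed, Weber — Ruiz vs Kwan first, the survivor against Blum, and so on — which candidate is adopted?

Round 1: Ruiz vs Kwan — 15–6, Ruiz advances.
Round 2: Ruiz vs Blum — 11–10, Ruiz advances.
Round 3: Ruiz vs Gupta — 10–11, Gupta advances.
Round 4: Gupta vs Ahmed — 17–4, Gupta advances.
Round 5: Gupta vs Weber — 16–5, Gupta advances.
The agenda winner is Gupta.

Gupta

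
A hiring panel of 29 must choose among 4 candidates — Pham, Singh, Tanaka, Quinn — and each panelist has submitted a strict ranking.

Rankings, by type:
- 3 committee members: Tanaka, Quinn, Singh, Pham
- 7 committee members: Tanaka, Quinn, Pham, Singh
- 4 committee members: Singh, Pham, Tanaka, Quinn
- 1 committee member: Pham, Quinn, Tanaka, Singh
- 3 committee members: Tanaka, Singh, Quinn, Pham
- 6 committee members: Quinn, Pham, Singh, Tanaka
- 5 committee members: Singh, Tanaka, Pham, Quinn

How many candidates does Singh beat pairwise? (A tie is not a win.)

2

Singh against each rival (29 committee members):
Singh vs Pham: 3+4+3+5 = 15 for Singh, 14 for Pham — Singh by 15–14.
Singh vs Tanaka: Singh wins 15–14.
Singh vs Quinn: Quinn wins 17–12.
Singh beats Pham, Tanaka; loses to Quinn — 2 pairwise wins.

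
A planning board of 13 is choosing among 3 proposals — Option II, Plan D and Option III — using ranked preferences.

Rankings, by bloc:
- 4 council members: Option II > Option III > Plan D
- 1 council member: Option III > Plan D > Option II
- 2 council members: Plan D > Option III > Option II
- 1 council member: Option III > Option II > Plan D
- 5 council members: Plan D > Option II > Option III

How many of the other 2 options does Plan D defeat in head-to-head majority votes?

2

Plan D against each rival (13 council members):
Plan D–Option II: Plan D 8–5.
Plan D vs Option III: Plan D, 7–6.
Plan D beats Option II, Option III — 2 pairwise wins.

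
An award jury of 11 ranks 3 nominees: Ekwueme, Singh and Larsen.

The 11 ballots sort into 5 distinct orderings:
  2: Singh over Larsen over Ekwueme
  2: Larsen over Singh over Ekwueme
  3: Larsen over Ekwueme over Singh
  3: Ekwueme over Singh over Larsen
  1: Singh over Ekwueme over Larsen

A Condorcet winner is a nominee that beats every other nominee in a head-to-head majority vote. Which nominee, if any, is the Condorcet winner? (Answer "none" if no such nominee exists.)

Pairwise majorities:
Ekwueme vs Singh: Ekwueme is ranked higher on 3+3 = 6 ballots, Singh on 5. Ekwueme wins 6–5.
Ekwueme vs Larsen: Ekwueme preferred on 3+1 = 4 ballots; Larsen wins 7–4.
Singh vs Larsen: Singh is ranked higher on 2+3+1 = 6 ballots, Larsen on 5. Singh wins 6–5.
Every nominee loses at least once (Ekwueme loses to Larsen; Singh loses to Ekwueme; Larsen loses to Singh). The majority relation contains the cycle Ekwueme beats Singh beats Larsen beats Ekwueme, so there is no Condorcet winner.

none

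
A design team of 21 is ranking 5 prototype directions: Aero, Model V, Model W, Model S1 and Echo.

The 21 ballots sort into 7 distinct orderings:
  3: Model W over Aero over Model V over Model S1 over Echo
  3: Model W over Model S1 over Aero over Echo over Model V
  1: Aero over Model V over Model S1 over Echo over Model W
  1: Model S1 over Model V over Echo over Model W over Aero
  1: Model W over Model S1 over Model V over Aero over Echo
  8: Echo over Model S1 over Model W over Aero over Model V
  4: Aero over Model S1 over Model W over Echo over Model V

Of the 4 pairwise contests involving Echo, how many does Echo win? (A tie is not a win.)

1

Echo against each rival (21 engineers):
Echo vs Aero: 1+8 = 9 for Echo, 12 for Aero — Aero by 12–9.
Echo vs Model V: Echo is ranked higher on 3+8+4 = 15 ballots, Model V on 6. Echo wins 15–6.
Echo vs Model W: 10 to 11, Model W.
Echo vs Model S1: 8 for Echo, 13 for Model S1 — Model S1 by 13–8.
Echo beats Model V; loses to Aero, Model W, Model S1 — 1 pairwise win.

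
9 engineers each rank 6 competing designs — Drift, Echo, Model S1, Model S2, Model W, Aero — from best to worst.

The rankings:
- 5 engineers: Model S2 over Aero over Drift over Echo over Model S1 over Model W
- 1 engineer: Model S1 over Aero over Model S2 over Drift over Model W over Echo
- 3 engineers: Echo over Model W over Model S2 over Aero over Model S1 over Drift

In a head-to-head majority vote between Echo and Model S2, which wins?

Model S2

Ballots ranking Echo above Model S2: 3.
Ballots ranking Model S2 above Echo: 9 − 3 = 6.
Model S2 wins the head-to-head 6–3.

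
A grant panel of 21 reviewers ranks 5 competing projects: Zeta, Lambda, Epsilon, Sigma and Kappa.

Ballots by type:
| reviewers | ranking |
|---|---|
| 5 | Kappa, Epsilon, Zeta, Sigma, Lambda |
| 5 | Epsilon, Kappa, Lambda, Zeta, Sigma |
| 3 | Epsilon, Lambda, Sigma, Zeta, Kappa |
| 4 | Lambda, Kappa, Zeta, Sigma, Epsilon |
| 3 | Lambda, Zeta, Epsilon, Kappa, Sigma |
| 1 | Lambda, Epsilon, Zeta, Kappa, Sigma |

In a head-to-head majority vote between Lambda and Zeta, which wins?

Lambda

Ballots ranking Lambda above Zeta: 5 + 3 + 4 + 3 + 1 = 16.
Ballots ranking Zeta above Lambda: 21 − 16 = 5.
Lambda wins the head-to-head 16–5.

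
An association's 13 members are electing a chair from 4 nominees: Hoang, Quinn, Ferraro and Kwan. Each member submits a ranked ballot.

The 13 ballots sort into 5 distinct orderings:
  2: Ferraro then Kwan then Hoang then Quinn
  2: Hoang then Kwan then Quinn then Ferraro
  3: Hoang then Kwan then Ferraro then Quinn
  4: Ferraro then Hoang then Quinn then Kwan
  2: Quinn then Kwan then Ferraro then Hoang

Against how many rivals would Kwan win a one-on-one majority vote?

2

Kwan against each rival (13 voters):
Kwan vs Hoang: Hoang wins 9–4.
Kwan vs Quinn: Kwan preferred on 2+2+3 = 7 ballots; Kwan wins 7–6.
Kwan vs Ferraro: Kwan, 7–6.
Kwan beats Quinn, Ferraro; loses to Hoang — 2 pairwise wins.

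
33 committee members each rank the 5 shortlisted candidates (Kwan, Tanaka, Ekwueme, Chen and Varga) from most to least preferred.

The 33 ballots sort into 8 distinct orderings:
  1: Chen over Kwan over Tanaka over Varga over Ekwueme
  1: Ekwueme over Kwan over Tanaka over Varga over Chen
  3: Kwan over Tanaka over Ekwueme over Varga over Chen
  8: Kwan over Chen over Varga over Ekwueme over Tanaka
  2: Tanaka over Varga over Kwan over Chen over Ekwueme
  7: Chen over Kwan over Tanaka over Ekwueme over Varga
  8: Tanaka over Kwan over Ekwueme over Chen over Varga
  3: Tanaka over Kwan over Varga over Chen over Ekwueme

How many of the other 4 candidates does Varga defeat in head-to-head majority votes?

0

Varga against each rival (33 committee members):
Varga vs Kwan: Kwan, 31–2.
Varga vs Tanaka: Varga is ranked higher on 8 ballots, Tanaka on 25. Tanaka wins 25–8.
Varga vs Ekwueme: Ekwueme wins 19–14.
Varga vs Chen: Chen, 24–9.
Varga beats no one; loses to Kwan, Tanaka, Ekwueme, Chen — 0 pairwise wins.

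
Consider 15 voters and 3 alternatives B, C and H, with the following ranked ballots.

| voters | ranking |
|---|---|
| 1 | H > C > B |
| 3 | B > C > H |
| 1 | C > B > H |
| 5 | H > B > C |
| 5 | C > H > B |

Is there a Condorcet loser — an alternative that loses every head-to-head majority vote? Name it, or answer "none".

none

Head-to-head results (15 voters):
B vs C: 8 to 7, B.
B vs H: 3+1 = 4 for B, 11 for H — H by 11–4.
C vs H: C wins 9–6.
Each alternative has at least one pairwise win (B beats C; C beats H; H beats B) — no Condorcet loser.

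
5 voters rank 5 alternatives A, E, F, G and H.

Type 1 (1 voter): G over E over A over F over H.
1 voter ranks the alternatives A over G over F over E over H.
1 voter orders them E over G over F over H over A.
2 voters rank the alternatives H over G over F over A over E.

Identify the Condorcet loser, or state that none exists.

none

Head-to-head results (5 voters):
A vs E: A wins 3–2.
A vs F: F wins 3–2.
A vs G: G, 4–1.
A vs H: 1+1 = 2 for A, 3 for H — H by 3–2.
E vs F: E is ranked higher on 1+1 = 2 ballots, F on 3. F wins 3–2.
E vs G: G wins 4–1.
E vs H: 1+1+1 = 3 for E, 2 for H — E by 3–2.
F–G: G 5–0.
F–H: F 3–2.
G–H: G 3–2.
Each alternative has at least one pairwise win (A beats E; E beats H; F beats A; G beats A; H beats A) — no Condorcet loser.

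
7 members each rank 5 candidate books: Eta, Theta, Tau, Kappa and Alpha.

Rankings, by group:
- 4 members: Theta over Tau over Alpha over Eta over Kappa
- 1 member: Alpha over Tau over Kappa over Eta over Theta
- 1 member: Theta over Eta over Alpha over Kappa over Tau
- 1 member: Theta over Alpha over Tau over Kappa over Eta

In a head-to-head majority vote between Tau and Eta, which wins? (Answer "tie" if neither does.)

Tau

Ballots ranking Tau above Eta: 4 + 1 + 1 = 6.
Ballots ranking Eta above Tau: 7 − 6 = 1.
Tau wins the head-to-head 6–1.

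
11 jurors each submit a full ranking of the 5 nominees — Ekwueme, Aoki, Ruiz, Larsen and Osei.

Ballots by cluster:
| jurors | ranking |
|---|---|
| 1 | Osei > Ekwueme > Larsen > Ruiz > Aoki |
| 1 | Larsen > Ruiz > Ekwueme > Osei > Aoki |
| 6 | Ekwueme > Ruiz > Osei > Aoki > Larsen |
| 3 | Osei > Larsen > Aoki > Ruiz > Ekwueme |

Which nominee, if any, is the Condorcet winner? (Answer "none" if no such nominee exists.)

Ekwueme

Pairwise majorities:
Ekwueme vs Aoki: Ekwueme preferred on 1+1+6 = 8 ballots; Ekwueme wins 8–3.
Ekwueme vs Ruiz: Ekwueme is ranked higher on 1+6 = 7 ballots, Ruiz on 4. Ekwueme wins 7–4.
Ekwueme–Larsen: Ekwueme 7–4.
Ekwueme–Osei: Ekwueme 7–4.
Aoki vs Ruiz: Ruiz, 8–3.
Aoki vs Larsen: Aoki wins 6–5.
Aoki vs Osei: Aoki is ranked higher on 0 ballots, Osei on 11. Osei wins 11–0.
Ruiz vs Larsen: 6 to 5, Ruiz.
Ruiz vs Osei: Ruiz wins 7–4.
Larsen vs Osei: Larsen is ranked higher on 1 ballot, Osei on 10. Osei wins 10–1.
Ekwueme wins every pairwise contest, so Ekwueme is the Condorcet winner.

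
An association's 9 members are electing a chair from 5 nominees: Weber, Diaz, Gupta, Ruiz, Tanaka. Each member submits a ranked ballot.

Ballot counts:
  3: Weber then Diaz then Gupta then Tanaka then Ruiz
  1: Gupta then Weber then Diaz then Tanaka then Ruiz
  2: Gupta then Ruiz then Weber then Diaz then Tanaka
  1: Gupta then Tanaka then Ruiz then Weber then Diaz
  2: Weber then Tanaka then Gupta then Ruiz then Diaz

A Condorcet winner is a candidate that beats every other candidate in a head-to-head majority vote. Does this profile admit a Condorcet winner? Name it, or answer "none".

Weber

Pairwise majorities:
Weber vs Diaz: Weber is ranked higher on 3+1+2+1+2 = 9 ballots, Diaz on 0. Weber wins 9–0.
Weber vs Gupta: Weber preferred on 3+2 = 5 ballots; Weber wins 5–4.
Weber vs Ruiz: 6 to 3, Weber.
Weber vs Tanaka: 3+1+2+2 = 8 for Weber, 1 for Tanaka — Weber by 8–1.
Diaz vs Gupta: Diaz is ranked higher on 3 ballots, Gupta on 6. Gupta wins 6–3.
Diaz vs Ruiz: Diaz preferred on 3+1 = 4 ballots; Ruiz wins 5–4.
Diaz vs Tanaka: 3+1+2 = 6 for Diaz, 3 for Tanaka — Diaz by 6–3.
Gupta vs Ruiz: Gupta preferred on 3+1+2+1+2 = 9 ballots; Gupta wins 9–0.
Gupta vs Tanaka: 7 to 2, Gupta.
Ruiz vs Tanaka: Ruiz is ranked higher on 2 ballots, Tanaka on 7. Tanaka wins 7–2.
Weber wins every pairwise contest, so Weber is the Condorcet winner.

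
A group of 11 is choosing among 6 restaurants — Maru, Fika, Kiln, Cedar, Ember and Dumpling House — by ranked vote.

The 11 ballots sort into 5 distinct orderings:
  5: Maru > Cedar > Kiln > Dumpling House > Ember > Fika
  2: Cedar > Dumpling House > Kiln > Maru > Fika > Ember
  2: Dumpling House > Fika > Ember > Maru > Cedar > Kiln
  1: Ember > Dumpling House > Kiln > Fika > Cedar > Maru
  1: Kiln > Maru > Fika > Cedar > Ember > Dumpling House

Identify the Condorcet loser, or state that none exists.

Fika

Head-to-head results (11 friends):
Maru vs Fika: Maru, 8–3.
Maru–Kiln: Maru 7–4.
Maru vs Cedar: Maru wins 8–3.
Maru vs Ember: Maru wins 8–3.
Maru vs Dumpling House: Maru is ranked higher on 5+1 = 6 ballots, Dumpling House on 5. Maru wins 6–5.
Fika vs Kiln: Kiln wins 9–2.
Fika vs Cedar: 2+1+1 = 4 for Fika, 7 for Cedar — Cedar by 7–4.
Fika vs Ember: Fika preferred on 2+2+1 = 5 ballots; Ember wins 6–5.
Fika–Dumpling House: Dumpling House 10–1.
Kiln–Cedar: Cedar 9–2.
Kiln vs Ember: Kiln is ranked higher on 5+2+1 = 8 ballots, Ember on 3. Kiln wins 8–3.
Kiln vs Dumpling House: Kiln wins 6–5.
Cedar vs Ember: Cedar, 8–3.
Cedar vs Dumpling House: Cedar is ranked higher on 5+2+1 = 8 ballots, Dumpling House on 3. Cedar wins 8–3.
Ember–Dumpling House: Dumpling House 9–2.
Only Fika has no wins; Fika is the Condorcet loser.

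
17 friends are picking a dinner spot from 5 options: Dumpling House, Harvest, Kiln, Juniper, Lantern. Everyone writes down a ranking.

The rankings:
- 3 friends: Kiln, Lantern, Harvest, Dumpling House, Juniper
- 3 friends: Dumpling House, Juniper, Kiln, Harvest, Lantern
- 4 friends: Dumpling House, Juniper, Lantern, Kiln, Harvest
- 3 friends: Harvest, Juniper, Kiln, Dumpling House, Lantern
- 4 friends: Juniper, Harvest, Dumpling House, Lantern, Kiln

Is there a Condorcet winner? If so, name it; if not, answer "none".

none

Check each pair by majority over 17 ballots:
Dumpling House–Harvest: Harvest 10–7.
Dumpling House vs Kiln: Dumpling House wins 11–6.
Dumpling House vs Juniper: Dumpling House, 10–7.
Dumpling House vs Lantern: Dumpling House wins 14–3.
Harvest–Kiln: Kiln 10–7.
Harvest–Juniper: Juniper 11–6.
Harvest vs Lantern: Harvest wins 10–7.
Kiln–Juniper: Juniper 14–3.
Kiln–Lantern: Kiln 9–8.
Juniper vs Lantern: Juniper wins 14–3.
Every restaurant loses at least once (Dumpling House loses to Harvest; Harvest loses to Kiln; Kiln loses to Dumpling House; Juniper loses to Dumpling House; Lantern loses to Dumpling House). The majority relation contains the cycle Dumpling House → Kiln → Harvest → Dumpling House, so there is no Condorcet winner.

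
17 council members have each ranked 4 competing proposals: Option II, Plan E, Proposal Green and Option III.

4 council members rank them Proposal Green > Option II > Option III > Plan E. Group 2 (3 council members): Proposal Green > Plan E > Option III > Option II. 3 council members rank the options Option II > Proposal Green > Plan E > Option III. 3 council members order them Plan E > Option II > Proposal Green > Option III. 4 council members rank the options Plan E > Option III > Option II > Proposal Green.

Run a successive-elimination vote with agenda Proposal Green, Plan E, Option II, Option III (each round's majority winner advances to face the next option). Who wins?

Round 1: Proposal Green vs Plan E — 10–7, Proposal Green advances.
Round 2: Proposal Green vs Option II — 7–10, Option II advances.
Round 3: Option II vs Option III — 10–7, Option II advances.
Option II survives the agenda.

Option II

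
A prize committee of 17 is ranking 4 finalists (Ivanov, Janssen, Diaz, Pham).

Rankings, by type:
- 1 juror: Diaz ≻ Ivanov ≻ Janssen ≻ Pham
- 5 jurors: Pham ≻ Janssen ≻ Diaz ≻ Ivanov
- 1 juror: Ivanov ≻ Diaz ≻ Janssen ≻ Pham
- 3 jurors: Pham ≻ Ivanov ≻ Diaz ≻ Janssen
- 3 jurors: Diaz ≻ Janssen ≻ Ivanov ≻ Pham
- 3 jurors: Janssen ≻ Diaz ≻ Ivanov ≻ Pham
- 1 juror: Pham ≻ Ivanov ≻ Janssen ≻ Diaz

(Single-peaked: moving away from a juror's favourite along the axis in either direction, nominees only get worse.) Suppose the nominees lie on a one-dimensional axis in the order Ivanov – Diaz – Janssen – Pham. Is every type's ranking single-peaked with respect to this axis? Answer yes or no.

no

Axis positions: Ivanov=1, Diaz=2, Janssen=3, Pham=4.
Type 1 (peak Diaz at position 2): ranking walks positions 2-1-3-4, expanding outward from the peak — single-peaked.
Type 2 (peak Pham at position 4): ranking walks positions 4-3-2-1, expanding outward from the peak — single-peaked.
Type 3 (peak Ivanov at position 1): ranking walks positions 1-2-3-4, expanding outward from the peak — single-peaked.
Type 4: ranking walks positions 4-1-2-3; Ivanov is ranked above Janssen even though Janssen lies between Ivanov and the peak Pham on the axis — preferences dip and rise again. Not single-peaked.
Type 5 (peak Diaz at position 2): ranking walks positions 2-3-1-4, expanding outward from the peak — single-peaked.
Type 6 (peak Janssen at position 3): ranking walks positions 3-2-1-4, expanding outward from the peak — single-peaked.
Type 7: ranking walks positions 4-1-3-2; Ivanov is ranked above Janssen even though Janssen lies between Ivanov and the peak Pham on the axis — preferences dip and rise again. Not single-peaked.
Type 4 violates single-peakedness, so the profile is not single-peaked on this axis.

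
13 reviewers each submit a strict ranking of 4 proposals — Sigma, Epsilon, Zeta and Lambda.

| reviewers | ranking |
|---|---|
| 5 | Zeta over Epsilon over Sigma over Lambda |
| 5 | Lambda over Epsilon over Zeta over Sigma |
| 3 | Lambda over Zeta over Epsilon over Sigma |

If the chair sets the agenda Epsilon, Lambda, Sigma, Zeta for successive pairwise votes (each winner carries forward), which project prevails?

Lambda

Round 1: Epsilon vs Lambda — 5–8, Lambda advances.
Round 2: Lambda vs Sigma — 8–5, Lambda advances.
Round 3: Lambda vs Zeta — 8–5, Lambda advances.
Lambda survives the agenda.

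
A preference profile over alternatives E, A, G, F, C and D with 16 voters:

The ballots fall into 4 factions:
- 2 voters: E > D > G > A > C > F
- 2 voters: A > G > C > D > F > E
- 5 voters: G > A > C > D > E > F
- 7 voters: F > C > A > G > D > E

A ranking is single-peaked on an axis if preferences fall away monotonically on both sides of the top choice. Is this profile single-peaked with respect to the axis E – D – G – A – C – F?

yes

Axis positions: E=1, D=2, G=3, A=4, C=5, F=6.
Faction 1 (peak E at position 1): ranking walks positions 1-2-3-4-5-6, expanding outward from the peak — single-peaked.
Faction 2 (peak A at position 4): ranking walks positions 4-3-5-2-6-1, expanding outward from the peak — single-peaked.
Faction 3 (peak G at position 3): ranking walks positions 3-4-5-2-1-6, expanding outward from the peak — single-peaked.
Faction 4 (peak F at position 6): ranking walks positions 6-5-4-3-2-1, expanding outward from the peak — single-peaked.
Every ranking is single-peaked on this axis.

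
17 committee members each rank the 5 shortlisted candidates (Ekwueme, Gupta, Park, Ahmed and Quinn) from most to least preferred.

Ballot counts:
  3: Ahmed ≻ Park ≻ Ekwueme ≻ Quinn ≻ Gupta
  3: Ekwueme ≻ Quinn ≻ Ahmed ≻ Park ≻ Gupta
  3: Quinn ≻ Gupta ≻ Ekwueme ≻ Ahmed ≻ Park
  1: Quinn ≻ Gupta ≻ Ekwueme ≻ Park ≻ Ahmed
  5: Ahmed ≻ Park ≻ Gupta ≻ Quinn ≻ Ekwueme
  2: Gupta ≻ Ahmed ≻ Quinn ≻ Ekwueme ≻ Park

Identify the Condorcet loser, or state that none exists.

none

Head-to-head results (17 committee members):
Ekwueme vs Gupta: Gupta, 11–6.
Ekwueme vs Park: Ekwueme, 9–8.
Ekwueme vs Ahmed: 3+3+1 = 7 for Ekwueme, 10 for Ahmed — Ahmed by 10–7.
Ekwueme vs Quinn: Quinn, 11–6.
Gupta vs Park: Park wins 11–6.
Gupta vs Ahmed: Gupta preferred on 3+1+2 = 6 ballots; Ahmed wins 11–6.
Gupta vs Quinn: Quinn, 10–7.
Park vs Ahmed: 1 for Park, 16 for Ahmed — Ahmed by 16–1.
Park vs Quinn: 3+5 = 8 for Park, 9 for Quinn — Quinn by 9–8.
Ahmed vs Quinn: Ahmed is ranked higher on 3+5+2 = 10 ballots, Quinn on 7. Ahmed wins 10–7.
Each candidate has at least one pairwise win (Ekwueme beats Park; Gupta beats Ekwueme; Park beats Gupta; Ahmed beats Ekwueme; Quinn beats Ekwueme) — no Condorcet loser.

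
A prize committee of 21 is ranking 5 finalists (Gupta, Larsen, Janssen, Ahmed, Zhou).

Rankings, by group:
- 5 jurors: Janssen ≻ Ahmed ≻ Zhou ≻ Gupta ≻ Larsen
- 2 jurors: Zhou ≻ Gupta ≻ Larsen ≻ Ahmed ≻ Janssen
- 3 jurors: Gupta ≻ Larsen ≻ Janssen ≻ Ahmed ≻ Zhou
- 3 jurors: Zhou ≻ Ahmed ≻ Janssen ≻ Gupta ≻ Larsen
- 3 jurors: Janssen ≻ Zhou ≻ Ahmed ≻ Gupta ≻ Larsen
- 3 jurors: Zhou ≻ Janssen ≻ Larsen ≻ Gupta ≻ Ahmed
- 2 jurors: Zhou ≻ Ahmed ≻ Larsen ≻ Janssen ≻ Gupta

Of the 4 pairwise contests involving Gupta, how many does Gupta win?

Gupta against each rival (21 jurors):
Gupta vs Larsen: 16 to 5, Gupta.
Gupta–Janssen: Janssen 16–5.
Gupta vs Ahmed: Gupta is ranked higher on 2+3+3 = 8 ballots, Ahmed on 13. Ahmed wins 13–8.
Gupta vs Zhou: Gupta is ranked higher on 3 ballots, Zhou on 18. Zhou wins 18–3.
Gupta beats Larsen; loses to Janssen, Ahmed, Zhou — 1 pairwise win.

1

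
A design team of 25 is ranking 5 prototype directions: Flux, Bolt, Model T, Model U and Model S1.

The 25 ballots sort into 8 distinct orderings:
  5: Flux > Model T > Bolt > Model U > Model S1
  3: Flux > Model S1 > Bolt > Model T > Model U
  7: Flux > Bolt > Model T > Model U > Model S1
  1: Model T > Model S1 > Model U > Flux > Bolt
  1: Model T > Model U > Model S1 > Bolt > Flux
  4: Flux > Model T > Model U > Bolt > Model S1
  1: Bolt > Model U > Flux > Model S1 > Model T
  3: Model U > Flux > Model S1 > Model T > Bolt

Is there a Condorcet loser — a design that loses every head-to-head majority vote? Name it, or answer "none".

Model S1

Pairwise majorities:
Flux vs Bolt: Flux is ranked higher on 5+3+7+1+4+3 = 23 ballots, Bolt on 2. Flux wins 23–2.
Flux vs Model T: Flux, 23–2.
Flux vs Model U: Flux wins 19–6.
Flux–Model S1: Flux 23–2.
Bolt–Model T: Model T 14–11.
Bolt vs Model U: Bolt, 16–9.
Bolt–Model S1: Bolt 17–8.
Model T vs Model U: Model T is ranked higher on 5+3+7+1+1+4 = 21 ballots, Model U on 4. Model T wins 21–4.
Model T vs Model S1: Model T wins 18–7.
Model U vs Model S1: 21 to 4, Model U.
Model S1 loses to every other design — it is the Condorcet loser.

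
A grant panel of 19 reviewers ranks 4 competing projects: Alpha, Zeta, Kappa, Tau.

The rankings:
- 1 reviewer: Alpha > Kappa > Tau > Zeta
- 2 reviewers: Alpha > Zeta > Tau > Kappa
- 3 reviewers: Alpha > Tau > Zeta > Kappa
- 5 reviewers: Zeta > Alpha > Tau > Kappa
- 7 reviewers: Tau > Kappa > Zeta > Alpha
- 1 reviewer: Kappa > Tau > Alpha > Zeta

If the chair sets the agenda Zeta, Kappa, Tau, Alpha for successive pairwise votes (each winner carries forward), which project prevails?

Alpha

Round 1: Zeta vs Kappa — 10–9, Zeta advances.
Round 2: Zeta vs Tau — 7–12, Tau advances.
Round 3: Tau vs Alpha — 8–11, Alpha advances.
Alpha survives the agenda.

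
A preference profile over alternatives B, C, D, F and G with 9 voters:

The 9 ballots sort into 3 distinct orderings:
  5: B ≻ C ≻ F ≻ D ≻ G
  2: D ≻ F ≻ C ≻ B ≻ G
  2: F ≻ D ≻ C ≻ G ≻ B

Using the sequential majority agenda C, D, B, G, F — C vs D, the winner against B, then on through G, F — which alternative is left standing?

B

Round 1: C vs D — 5–4, C advances.
Round 2: C vs B — 4–5, B advances.
Round 3: B vs G — 7–2, B advances.
Round 4: B vs F — 5–4, B advances.
The agenda winner is B.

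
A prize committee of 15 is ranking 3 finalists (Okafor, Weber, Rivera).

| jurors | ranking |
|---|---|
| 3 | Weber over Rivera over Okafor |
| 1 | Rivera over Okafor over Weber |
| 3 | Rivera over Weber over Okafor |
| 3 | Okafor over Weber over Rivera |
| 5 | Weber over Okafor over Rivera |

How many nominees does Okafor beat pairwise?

Okafor against each rival (15 jurors):
Okafor vs Weber: 1+3 = 4 for Okafor, 11 for Weber — Weber by 11–4.
Okafor vs Rivera: 8 to 7, Okafor.
Okafor beats Rivera; loses to Weber — 1 pairwise win.

1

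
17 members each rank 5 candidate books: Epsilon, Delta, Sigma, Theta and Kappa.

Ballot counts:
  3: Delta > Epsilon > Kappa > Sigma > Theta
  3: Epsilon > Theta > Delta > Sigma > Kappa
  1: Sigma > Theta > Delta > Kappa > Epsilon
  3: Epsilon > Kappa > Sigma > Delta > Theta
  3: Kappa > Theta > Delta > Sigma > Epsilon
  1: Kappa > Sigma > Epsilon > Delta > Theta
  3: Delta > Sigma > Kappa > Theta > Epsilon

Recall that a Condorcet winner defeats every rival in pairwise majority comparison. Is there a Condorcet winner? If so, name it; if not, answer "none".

Delta

Pairwise majorities:
Epsilon vs Delta: Delta, 10–7.
Epsilon vs Sigma: Epsilon, 9–8.
Epsilon vs Theta: Epsilon wins 10–7.
Epsilon vs Kappa: Epsilon wins 9–8.
Delta vs Sigma: Delta wins 12–5.
Delta vs Theta: Delta wins 10–7.
Delta–Kappa: Delta 10–7.
Sigma–Theta: Sigma 11–6.
Sigma vs Kappa: Kappa, 10–7.
Theta vs Kappa: Kappa, 13–4.
Delta beats each of Epsilon, Sigma, Theta, Kappa — Delta is the Condorcet winner.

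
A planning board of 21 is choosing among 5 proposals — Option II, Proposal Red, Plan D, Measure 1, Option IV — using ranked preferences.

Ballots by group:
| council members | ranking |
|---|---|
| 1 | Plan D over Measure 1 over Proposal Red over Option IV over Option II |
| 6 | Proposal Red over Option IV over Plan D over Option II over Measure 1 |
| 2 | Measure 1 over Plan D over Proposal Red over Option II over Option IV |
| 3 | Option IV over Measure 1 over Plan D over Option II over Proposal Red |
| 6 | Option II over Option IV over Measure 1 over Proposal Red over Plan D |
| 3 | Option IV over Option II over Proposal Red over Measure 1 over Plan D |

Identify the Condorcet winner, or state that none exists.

Option IV

Head-to-head results (21 council members):
Option II vs Proposal Red: Option II wins 12–9.
Option II–Plan D: Plan D 12–9.
Option II vs Measure 1: Option II wins 15–6.
Option II vs Option IV: Option IV, 13–8.
Proposal Red vs Plan D: Proposal Red, 15–6.
Proposal Red vs Measure 1: Measure 1, 12–9.
Proposal Red vs Option IV: Option IV wins 12–9.
Plan D vs Measure 1: Measure 1, 14–7.
Plan D–Option IV: Option IV 18–3.
Measure 1–Option IV: Option IV 18–3.
Only Option IV has no losses; Option IV is the Condorcet winner.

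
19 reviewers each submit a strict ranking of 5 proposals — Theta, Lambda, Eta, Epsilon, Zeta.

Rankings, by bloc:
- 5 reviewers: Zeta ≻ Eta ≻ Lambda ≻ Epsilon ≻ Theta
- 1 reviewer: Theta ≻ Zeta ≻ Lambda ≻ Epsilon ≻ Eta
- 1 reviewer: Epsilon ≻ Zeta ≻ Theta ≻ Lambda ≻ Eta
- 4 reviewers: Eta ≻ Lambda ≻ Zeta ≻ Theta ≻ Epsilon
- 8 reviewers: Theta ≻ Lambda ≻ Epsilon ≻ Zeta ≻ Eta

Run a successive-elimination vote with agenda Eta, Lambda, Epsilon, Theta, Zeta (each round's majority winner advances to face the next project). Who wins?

Zeta

Round 1: Eta vs Lambda — 9–10, Lambda advances.
Round 2: Lambda vs Epsilon — 18–1, Lambda advances.
Round 3: Lambda vs Theta — 9–10, Theta advances.
Round 4: Theta vs Zeta — 9–10, Zeta advances.
Zeta survives the agenda.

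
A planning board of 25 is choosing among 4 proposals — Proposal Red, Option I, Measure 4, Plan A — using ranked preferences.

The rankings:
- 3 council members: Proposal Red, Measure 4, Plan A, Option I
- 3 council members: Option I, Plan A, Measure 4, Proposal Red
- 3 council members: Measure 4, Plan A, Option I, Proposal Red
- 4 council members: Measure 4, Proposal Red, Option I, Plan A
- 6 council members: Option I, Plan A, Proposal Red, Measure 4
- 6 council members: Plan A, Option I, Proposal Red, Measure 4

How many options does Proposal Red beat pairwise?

Proposal Red against each rival (25 council members):
Proposal Red–Option I: Option I 18–7.
Proposal Red vs Measure 4: 15 to 10, Proposal Red.
Proposal Red vs Plan A: 7 to 18, Plan A.
Proposal Red beats Measure 4; loses to Option I, Plan A — 1 pairwise win.

1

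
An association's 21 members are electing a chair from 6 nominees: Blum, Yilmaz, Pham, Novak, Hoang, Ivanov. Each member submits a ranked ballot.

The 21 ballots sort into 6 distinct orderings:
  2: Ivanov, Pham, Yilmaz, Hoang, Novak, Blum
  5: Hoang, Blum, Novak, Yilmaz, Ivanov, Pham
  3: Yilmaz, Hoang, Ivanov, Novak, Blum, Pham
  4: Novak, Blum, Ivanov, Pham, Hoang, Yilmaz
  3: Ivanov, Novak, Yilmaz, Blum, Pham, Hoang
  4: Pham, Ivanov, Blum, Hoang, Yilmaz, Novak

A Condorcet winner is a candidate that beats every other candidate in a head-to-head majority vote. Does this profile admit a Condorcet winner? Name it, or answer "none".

Ivanov

Check each pair by majority over 21 ballots:
Blum vs Yilmaz: Blum wins 13–8.
Blum vs Pham: Blum wins 15–6.
Blum vs Novak: Novak wins 12–9.
Blum vs Hoang: Blum wins 11–10.
Blum vs Ivanov: Ivanov wins 12–9.
Yilmaz vs Pham: Yilmaz, 11–10.
Yilmaz vs Novak: Novak wins 12–9.
Yilmaz–Hoang: Hoang 13–8.
Yilmaz vs Ivanov: Ivanov wins 13–8.
Pham vs Novak: Novak, 15–6.
Pham–Hoang: Pham 13–8.
Pham–Ivanov: Ivanov 17–4.
Novak vs Hoang: Hoang wins 14–7.
Novak vs Ivanov: Ivanov wins 12–9.
Hoang–Ivanov: Ivanov 13–8.
Only Ivanov has no losses; Ivanov is the Condorcet winner.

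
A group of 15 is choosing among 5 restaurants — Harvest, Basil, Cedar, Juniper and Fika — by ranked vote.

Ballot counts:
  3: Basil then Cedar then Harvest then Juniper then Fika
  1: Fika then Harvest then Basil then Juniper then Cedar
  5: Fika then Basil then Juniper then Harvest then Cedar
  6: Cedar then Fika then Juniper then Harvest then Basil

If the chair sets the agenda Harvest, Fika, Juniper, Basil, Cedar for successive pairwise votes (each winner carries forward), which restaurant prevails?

Round 1: Harvest vs Fika — 3–12, Fika advances.
Round 2: Fika vs Juniper — 12–3, Fika advances.
Round 3: Fika vs Basil — 12–3, Fika advances.
Round 4: Fika vs Cedar — 6–9, Cedar advances.
Cedar survives the agenda.

Cedar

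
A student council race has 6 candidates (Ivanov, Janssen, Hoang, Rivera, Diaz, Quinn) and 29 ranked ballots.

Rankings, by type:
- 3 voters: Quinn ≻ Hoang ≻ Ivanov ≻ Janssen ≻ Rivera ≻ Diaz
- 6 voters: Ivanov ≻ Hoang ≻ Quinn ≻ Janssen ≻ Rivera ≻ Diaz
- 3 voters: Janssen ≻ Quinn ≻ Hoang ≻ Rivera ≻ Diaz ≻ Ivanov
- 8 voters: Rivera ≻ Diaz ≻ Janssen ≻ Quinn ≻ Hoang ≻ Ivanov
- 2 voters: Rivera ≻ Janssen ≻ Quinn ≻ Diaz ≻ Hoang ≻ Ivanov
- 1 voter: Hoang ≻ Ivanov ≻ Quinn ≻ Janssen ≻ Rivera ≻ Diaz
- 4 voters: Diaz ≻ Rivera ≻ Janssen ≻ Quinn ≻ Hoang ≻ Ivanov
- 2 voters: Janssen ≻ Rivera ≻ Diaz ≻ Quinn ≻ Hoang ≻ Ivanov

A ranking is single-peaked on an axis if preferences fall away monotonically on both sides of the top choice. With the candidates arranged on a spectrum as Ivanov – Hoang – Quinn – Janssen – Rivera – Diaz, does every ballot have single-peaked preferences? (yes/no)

yes

Axis positions: Ivanov=1, Hoang=2, Quinn=3, Janssen=4, Rivera=5, Diaz=6.
Type 1 (peak Quinn at position 3): ranking walks positions 3-2-1-4-5-6, expanding outward from the peak — single-peaked.
Type 2 (peak Ivanov at position 1): ranking walks positions 1-2-3-4-5-6, expanding outward from the peak — single-peaked.
Type 3 (peak Janssen at position 4): ranking walks positions 4-3-2-5-6-1, expanding outward from the peak — single-peaked.
Type 4 (peak Rivera at position 5): ranking walks positions 5-6-4-3-2-1, expanding outward from the peak — single-peaked.
Type 5 (peak Rivera at position 5): ranking walks positions 5-4-3-6-2-1, expanding outward from the peak — single-peaked.
Type 6 (peak Hoang at position 2): ranking walks positions 2-1-3-4-5-6, expanding outward from the peak — single-peaked.
Type 7 (peak Diaz at position 6): ranking walks positions 6-5-4-3-2-1, expanding outward from the peak — single-peaked.
Type 8 (peak Janssen at position 4): ranking walks positions 4-5-6-3-2-1, expanding outward from the peak — single-peaked.
Every ranking is single-peaked on this axis.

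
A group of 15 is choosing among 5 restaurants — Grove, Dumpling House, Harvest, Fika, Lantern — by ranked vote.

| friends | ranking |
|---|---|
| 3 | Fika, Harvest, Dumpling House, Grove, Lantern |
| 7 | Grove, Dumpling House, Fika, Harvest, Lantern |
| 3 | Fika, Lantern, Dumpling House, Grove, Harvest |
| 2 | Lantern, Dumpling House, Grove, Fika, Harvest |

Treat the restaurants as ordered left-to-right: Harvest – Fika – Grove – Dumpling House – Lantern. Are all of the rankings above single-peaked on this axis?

no

Axis positions: Harvest=1, Fika=2, Grove=3, Dumpling House=4, Lantern=5.
Type 1: ranking walks positions 2-1-4-3-5; Dumpling House is ranked above Grove even though Grove lies between Dumpling House and the peak Fika on the axis — preferences dip and rise again. Not single-peaked.
Type 2 (peak Grove at position 3): ranking walks positions 3-4-2-1-5, expanding outward from the peak — single-peaked.
Type 3: ranking walks positions 2-5-4-3-1; Lantern is ranked above Grove even though Grove lies between Lantern and the peak Fika on the axis — preferences dip and rise again. Not single-peaked.
Type 4 (peak Lantern at position 5): ranking walks positions 5-4-3-2-1, expanding outward from the peak — single-peaked.
Type 1 violates single-peakedness, so the profile is not single-peaked on this axis.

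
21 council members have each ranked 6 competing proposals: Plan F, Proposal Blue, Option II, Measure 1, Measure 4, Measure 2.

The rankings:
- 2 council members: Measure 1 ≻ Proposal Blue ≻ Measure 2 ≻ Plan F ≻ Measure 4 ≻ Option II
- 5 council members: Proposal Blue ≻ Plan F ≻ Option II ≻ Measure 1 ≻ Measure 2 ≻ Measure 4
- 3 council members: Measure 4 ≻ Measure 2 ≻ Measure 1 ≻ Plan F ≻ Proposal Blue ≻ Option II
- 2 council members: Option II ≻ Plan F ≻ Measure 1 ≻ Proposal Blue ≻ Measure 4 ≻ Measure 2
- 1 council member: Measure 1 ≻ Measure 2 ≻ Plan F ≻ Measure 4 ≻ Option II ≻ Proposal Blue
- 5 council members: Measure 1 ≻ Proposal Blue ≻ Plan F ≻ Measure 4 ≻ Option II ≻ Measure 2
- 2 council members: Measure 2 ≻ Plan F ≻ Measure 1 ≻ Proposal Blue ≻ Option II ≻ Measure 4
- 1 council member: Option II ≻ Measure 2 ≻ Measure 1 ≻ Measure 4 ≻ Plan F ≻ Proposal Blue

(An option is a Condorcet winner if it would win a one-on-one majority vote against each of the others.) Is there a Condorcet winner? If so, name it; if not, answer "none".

Head-to-head results (21 council members):
Plan F vs Proposal Blue: Proposal Blue, 12–9.
Plan F vs Option II: Plan F, 18–3.
Plan F vs Measure 1: Measure 1, 12–9.
Plan F vs Measure 4: Plan F wins 17–4.
Plan F vs Measure 2: Plan F wins 12–9.
Proposal Blue vs Option II: Proposal Blue wins 17–4.
Proposal Blue vs Measure 1: Measure 1, 16–5.
Proposal Blue vs Measure 4: Proposal Blue, 16–5.
Proposal Blue–Measure 2: Proposal Blue 14–7.
Option II vs Measure 1: Measure 1 wins 13–8.
Option II–Measure 4: Measure 4 11–10.
Option II vs Measure 2: Option II wins 13–8.
Measure 1 vs Measure 4: Measure 1, 18–3.
Measure 1 vs Measure 2: Measure 1, 15–6.
Measure 4 vs Measure 2: Measure 2 wins 11–10.
Measure 1 wins every pairwise contest, so Measure 1 is the Condorcet winner.

Measure 1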